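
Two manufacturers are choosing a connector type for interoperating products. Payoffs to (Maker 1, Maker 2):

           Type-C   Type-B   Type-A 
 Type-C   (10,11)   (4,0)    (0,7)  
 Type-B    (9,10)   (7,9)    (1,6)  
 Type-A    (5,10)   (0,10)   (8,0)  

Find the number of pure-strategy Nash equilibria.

Both Type-C: Maker 1 gets 10 (best alternative 9); Maker 2 gets 11 (best alternative 7). Neither deviates — NE.
Both Type-B is not a NE: Maker 2 would switch to Type-C (10 > 9).
No other cell survives both best-response checks, so there is 1 pure NE.

1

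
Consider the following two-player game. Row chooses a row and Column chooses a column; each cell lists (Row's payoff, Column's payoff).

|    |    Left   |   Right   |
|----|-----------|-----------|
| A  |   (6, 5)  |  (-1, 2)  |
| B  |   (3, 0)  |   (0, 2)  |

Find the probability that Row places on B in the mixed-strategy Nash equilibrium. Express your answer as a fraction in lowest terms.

Row's mix p on A must make Column indifferent between Left and Right.
Column's payoff from Left: 5p + 0(1−p). From Right: 2p + 2(1−p).
Set equal: 3p = 2(1−p) → p = 2/5.
Probability on B is 1 − 2/5 = 3/5.

3/5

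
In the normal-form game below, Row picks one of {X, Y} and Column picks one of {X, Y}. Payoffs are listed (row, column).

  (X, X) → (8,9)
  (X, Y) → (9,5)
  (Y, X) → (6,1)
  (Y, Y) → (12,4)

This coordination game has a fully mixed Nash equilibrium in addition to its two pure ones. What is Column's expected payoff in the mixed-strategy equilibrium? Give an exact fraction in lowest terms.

Row mixes with probability p on X, chosen so Column is indifferent: 9p + 1(1−p) = 5p + 4(1−p) gives p = 3/7.
Column's expected payoff is 9·3/7 + 1·4/7 = 31/7.

31/7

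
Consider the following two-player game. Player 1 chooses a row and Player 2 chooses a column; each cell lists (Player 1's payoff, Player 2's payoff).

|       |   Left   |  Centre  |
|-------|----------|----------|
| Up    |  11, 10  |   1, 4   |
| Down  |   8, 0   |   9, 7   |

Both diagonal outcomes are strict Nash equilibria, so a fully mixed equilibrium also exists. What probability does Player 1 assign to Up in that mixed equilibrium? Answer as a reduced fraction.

Player 1's mix p on Up must make Player 2 indifferent between Left and Centre.
Player 2's payoff from Left: 10p + 0(1−p). From Centre: 4p + 7(1−p).
Set equal: 6p = 7(1−p) → p = 7/13.

7/13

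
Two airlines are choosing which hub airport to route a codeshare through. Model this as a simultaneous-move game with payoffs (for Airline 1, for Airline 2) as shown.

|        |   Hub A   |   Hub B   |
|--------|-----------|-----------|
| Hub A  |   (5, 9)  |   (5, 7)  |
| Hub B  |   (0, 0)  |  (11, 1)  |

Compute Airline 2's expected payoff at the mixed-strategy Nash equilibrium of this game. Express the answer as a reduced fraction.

Airline 1 mixes with probability p on Hub A, chosen so Airline 2 is indifferent: 9p + 0(1−p) = 7p + 1(1−p) gives p = 1/3.
Airline 2's expected payoff is 9·1/3 + 0·2/3 = 3.

3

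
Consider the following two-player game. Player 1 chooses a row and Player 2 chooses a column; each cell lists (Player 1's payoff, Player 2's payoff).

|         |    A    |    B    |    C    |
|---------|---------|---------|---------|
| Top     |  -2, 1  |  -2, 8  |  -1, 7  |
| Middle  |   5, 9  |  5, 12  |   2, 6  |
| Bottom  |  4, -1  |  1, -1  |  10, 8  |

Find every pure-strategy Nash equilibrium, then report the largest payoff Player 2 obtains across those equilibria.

12

(Middle, B) is a pure NE (Player 1: 5 ≥ 1; Player 2: 12 ≥ 9). Player 2 gets 12.
(Bottom, C) is a pure NE (Player 1: 10 ≥ 2; Player 2: 8 ≥ -1). Player 2 gets 8.
Every other cell has a profitable deviation for at least one player. Highest of {12, 8} is 12.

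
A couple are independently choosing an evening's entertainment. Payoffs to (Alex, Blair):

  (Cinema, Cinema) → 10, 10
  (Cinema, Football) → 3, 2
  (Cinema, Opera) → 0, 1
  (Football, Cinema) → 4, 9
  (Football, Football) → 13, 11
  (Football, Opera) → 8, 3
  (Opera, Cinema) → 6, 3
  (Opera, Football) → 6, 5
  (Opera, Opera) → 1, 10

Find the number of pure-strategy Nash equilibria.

Both Cinema: Alex gets 10 (best alternative 6); Blair gets 10 (best alternative 2). Neither deviates — NE.
Both Football: Alex gets 13 (best alternative 6); Blair gets 11 (best alternative 9). Neither deviates — NE.
Both Opera is not a NE: Alex would switch to Football (8 > 1).
No other cell survives both best-response checks, so there are 2 pure NE.

2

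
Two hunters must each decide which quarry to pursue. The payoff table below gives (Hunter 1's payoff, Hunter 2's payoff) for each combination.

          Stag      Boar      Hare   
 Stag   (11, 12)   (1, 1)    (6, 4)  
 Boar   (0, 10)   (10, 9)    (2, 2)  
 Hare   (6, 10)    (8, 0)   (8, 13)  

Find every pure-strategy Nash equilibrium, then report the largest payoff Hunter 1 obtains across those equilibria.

Both Stag is a pure NE (Hunter 1: 11 ≥ 6; Hunter 2: 12 ≥ 4). Hunter 1 gets 11.
Both Hare is a pure NE (Hunter 1: 8 ≥ 6; Hunter 2: 13 ≥ 10). Hunter 1 gets 8.
Every other cell has a profitable deviation for at least one player. Highest of {11, 8} is 11.

11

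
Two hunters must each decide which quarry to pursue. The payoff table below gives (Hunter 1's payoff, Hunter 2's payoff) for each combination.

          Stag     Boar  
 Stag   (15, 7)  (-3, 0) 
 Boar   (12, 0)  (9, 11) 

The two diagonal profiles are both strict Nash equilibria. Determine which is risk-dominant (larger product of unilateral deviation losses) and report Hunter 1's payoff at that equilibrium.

At both Stag: Hunter 1 loses 15 − 12 = 3 by deviating; Hunter 2 loses 7 − 0 = 7. Product = 3·7 = 21.
At both Boar: Hunter 1 loses 9 − (-3) = 12 by deviating; Hunter 2 loses 11 − 0 = 11. Product = 12·11 = 132.
132 > 21, so both Boar is risk-dominant. Hunter 1's payoff there is 9.

9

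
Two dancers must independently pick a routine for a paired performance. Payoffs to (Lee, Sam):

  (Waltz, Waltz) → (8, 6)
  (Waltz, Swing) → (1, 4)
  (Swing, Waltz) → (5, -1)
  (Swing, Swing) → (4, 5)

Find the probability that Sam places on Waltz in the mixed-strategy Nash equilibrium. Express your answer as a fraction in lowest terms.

1/2

Sam's mix q on Waltz must make Lee indifferent between Waltz and Swing.
Lee's payoff from Waltz: 8q + 1(1−q). From Swing: 5q + 4(1−q).
Set equal: 3q = 3(1−q) → q = 3/6 = 1/2.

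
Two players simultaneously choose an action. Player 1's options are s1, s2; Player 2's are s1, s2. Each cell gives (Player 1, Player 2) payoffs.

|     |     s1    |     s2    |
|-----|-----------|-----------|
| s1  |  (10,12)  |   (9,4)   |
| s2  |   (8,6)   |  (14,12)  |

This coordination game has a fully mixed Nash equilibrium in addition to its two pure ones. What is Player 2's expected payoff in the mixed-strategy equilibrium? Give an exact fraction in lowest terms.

Player 1 mixes with probability p on s1, chosen so Player 2 is indifferent: 12p + 6(1−p) = 4p + 12(1−p) gives p = 3/7.
Player 2's expected payoff is 12·3/7 + 6·4/7 = 60/7.

60/7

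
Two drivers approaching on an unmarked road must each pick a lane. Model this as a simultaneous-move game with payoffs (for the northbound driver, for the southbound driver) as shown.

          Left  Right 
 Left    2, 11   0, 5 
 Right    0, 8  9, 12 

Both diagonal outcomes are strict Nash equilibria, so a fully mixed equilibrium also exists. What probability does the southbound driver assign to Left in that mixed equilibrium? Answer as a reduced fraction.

The southbound driver's mix q on Left must make the northbound driver indifferent between Left and Right.
The northbound driver's payoff from Left: 2q + 0(1−q). From Right: 0q + 9(1−q).
Set equal: 2q = 9(1−q) → q = 9/11.

9/11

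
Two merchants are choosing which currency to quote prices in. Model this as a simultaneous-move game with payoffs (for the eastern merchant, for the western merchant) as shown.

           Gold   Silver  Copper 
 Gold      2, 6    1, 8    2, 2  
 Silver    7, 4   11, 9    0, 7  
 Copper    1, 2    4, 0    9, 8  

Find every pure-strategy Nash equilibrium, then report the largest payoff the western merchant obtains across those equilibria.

Both Silver is a pure NE (the eastern merchant: 11 ≥ 4; the western merchant: 9 ≥ 7). The western merchant gets 9.
Both Copper is a pure NE (the eastern merchant: 9 ≥ 2; the western merchant: 8 ≥ 2). The western merchant gets 8.
Every other cell has a profitable deviation for at least one player. Highest of {9, 8} is 9.

9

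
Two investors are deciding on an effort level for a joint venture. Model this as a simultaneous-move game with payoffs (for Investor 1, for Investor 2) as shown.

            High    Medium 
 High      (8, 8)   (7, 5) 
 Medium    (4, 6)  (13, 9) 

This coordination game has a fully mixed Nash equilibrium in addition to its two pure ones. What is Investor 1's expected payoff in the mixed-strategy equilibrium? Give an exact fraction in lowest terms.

Investor 2 mixes with probability q on High, chosen so Investor 1 is indifferent: 8q + 7(1−q) = 4q + 13(1−q) gives q = 3/5.
Investor 1's expected payoff (from either row, since indifferent) is 8·3/5 + 7·2/5 = 38/5.

38/5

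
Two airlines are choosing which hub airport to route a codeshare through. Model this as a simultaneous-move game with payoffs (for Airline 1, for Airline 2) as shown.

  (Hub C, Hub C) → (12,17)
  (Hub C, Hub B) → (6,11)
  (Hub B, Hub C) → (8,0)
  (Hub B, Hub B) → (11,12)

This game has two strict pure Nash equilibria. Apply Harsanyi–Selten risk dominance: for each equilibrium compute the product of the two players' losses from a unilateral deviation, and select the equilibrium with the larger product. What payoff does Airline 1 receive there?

11

At both Hub C: Airline 1 loses 12 − 8 = 4 by deviating; Airline 2 loses 17 − 11 = 6. Product = 4·6 = 24.
At both Hub B: Airline 1 loses 11 − 6 = 5 by deviating; Airline 2 loses 12 − 0 = 12. Product = 5·12 = 60.
60 > 24, so both Hub B is risk-dominant. Airline 1's payoff there is 11.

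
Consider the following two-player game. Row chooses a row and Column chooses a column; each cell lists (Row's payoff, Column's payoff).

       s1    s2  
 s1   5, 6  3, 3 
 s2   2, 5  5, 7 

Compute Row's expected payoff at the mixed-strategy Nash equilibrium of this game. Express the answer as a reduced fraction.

19/5

Column mixes with probability q on s1, chosen so Row is indifferent: 5q + 3(1−q) = 2q + 5(1−q) gives q = 2/5.
Row's expected payoff (from either row, since indifferent) is 5·2/5 + 3·3/5 = 19/5.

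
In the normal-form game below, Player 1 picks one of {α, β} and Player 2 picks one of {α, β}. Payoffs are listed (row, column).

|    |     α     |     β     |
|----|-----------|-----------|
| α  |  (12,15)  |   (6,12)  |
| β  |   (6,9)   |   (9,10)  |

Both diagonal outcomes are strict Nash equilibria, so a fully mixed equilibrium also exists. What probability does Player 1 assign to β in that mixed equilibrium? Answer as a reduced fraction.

3/4

Player 1's mix p on α must make Player 2 indifferent between α and β.
Player 2's payoff from α: 15p + 9(1−p). From β: 12p + 10(1−p).
Set equal: 3p = 1(1−p) → p = 1/4.
Probability on β is 1 − 1/4 = 3/4.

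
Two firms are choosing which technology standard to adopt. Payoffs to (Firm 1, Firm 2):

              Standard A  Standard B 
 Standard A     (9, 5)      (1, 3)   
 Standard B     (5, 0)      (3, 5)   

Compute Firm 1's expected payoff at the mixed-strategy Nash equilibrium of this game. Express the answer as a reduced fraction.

11/3

Firm 2 mixes with probability q on Standard A, chosen so Firm 1 is indifferent: 9q + 1(1−q) = 5q + 3(1−q) gives q = 1/3.
Firm 1's expected payoff (from either row, since indifferent) is 9·1/3 + 1·2/3 = 11/3.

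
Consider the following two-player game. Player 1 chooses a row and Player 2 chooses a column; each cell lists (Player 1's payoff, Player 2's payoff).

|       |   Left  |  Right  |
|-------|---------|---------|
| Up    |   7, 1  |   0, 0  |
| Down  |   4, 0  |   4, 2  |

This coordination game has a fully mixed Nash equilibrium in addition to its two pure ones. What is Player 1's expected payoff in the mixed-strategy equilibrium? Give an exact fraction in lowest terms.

4

Player 2 mixes with probability q on Left, chosen so Player 1 is indifferent: 7q + 0(1−q) = 4q + 4(1−q) gives q = 4/7.
Player 1's expected payoff (from either row, since indifferent) is 7·4/7 + 0·3/7 = 4.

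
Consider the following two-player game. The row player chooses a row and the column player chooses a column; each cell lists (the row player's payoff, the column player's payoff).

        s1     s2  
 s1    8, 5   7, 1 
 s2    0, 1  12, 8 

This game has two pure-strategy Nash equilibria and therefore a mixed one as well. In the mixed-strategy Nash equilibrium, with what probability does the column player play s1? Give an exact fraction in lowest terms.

5/13

The column player's mix q on s1 must make the row player indifferent between s1 and s2.
The row player's payoff from s1: 8q + 7(1−q). From s2: 0q + 12(1−q).
Set equal: 8q = 5(1−q) → q = 5/13.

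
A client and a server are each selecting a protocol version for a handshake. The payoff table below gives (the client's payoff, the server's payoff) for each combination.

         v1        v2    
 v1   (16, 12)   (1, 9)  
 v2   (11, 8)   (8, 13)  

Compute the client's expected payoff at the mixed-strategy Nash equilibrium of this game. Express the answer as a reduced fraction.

39/4

The server mixes with probability q on v1, chosen so the client is indifferent: 16q + 1(1−q) = 11q + 8(1−q) gives q = 7/12.
The client's expected payoff (from either row, since indifferent) is 16·7/12 + 1·5/12 = 39/4.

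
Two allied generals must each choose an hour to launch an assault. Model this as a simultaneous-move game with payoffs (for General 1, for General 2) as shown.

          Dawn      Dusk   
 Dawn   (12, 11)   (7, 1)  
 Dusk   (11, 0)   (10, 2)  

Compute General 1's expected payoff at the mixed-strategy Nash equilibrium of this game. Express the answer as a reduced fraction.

43/4

General 2 mixes with probability q on Dawn, chosen so General 1 is indifferent: 12q + 7(1−q) = 11q + 10(1−q) gives q = 3/4.
General 1's expected payoff (from either row, since indifferent) is 12·3/4 + 7·1/4 = 43/4.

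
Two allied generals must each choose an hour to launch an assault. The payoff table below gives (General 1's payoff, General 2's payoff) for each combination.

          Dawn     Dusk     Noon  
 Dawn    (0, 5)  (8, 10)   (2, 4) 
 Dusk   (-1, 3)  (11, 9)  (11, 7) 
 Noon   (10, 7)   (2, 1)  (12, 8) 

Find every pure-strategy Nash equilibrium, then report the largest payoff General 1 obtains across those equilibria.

Both Dusk is a pure NE (General 1: 11 ≥ 8; General 2: 9 ≥ 7). General 1 gets 11.
Both Noon is a pure NE (General 1: 12 ≥ 11; General 2: 8 ≥ 7). General 1 gets 12.
Every other cell has a profitable deviation for at least one player. Highest of {11, 12} is 12.

12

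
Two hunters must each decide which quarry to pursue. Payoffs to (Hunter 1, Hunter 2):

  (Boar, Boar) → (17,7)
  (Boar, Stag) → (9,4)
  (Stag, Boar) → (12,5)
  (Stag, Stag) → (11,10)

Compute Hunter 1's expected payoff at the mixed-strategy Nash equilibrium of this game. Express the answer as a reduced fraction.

Hunter 2 mixes with probability q on Boar, chosen so Hunter 1 is indifferent: 17q + 9(1−q) = 12q + 11(1−q) gives q = 2/7.
Hunter 1's expected payoff (from either row, since indifferent) is 17·2/7 + 9·5/7 = 79/7.

79/7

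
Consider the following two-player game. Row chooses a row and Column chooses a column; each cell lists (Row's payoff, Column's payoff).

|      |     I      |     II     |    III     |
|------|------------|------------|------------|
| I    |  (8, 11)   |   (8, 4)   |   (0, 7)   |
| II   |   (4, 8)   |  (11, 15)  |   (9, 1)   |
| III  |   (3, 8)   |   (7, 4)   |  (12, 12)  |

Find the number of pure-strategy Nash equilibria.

Both I: Row gets 8 (best alternative 4); Column gets 11 (best alternative 7). Neither deviates — NE.
Both II: Row gets 11 (best alternative 8); Column gets 15 (best alternative 8). Neither deviates — NE.
Both III: Row gets 12 (best alternative 9); Column gets 12 (best alternative 8). Neither deviates — NE.
(I, III) is not a NE: Row would switch to III (12 > 0).
No other cell survives both best-response checks, so there are 3 pure NE.

3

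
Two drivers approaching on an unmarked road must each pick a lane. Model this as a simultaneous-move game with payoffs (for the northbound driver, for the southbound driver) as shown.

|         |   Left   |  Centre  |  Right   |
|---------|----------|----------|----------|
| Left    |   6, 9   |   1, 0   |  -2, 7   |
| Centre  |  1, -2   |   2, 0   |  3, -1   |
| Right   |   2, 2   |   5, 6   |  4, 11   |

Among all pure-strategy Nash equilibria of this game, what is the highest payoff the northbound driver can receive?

6

Both Left is a pure NE (the northbound driver: 6 ≥ 2; the southbound driver: 9 ≥ 7). The northbound driver gets 6.
Both Right is a pure NE (the northbound driver: 4 ≥ 3; the southbound driver: 11 ≥ 6). The northbound driver gets 4.
Every other cell has a profitable deviation for at least one player. Highest of {6, 4} is 6.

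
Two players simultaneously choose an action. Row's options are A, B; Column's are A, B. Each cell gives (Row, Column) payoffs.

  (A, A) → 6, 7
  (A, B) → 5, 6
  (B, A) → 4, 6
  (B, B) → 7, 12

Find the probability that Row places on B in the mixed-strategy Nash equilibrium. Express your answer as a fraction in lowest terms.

Row's mix p on A must make Column indifferent between A and B.
Column's payoff from A: 7p + 6(1−p). From B: 6p + 12(1−p).
Set equal: 1p = 6(1−p) → p = 6/7.
Probability on B is 1 − 6/7 = 1/7.

1/7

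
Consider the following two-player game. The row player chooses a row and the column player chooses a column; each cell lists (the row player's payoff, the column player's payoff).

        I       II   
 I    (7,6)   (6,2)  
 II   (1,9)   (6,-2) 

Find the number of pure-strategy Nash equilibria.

Both I: the row player gets 7 (best alternative 1); the column player gets 6 (best alternative 2). Neither deviates — NE.
Both II is not a NE: the column player would switch to I (9 > -2).
No other cell survives both best-response checks, so there is 1 pure NE.

1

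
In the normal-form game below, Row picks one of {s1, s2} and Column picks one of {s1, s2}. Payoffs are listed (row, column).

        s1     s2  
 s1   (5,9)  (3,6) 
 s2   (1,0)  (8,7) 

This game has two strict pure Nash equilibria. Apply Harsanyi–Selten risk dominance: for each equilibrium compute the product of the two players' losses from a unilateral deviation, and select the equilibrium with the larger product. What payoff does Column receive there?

7

At both s1: Row loses 5 − 1 = 4 by deviating; Column loses 9 − 6 = 3. Product = 4·3 = 12.
At both s2: Row loses 8 − 3 = 5 by deviating; Column loses 7 − 0 = 7. Product = 5·7 = 35.
35 > 12, so both s2 is risk-dominant. Column's payoff there is 7.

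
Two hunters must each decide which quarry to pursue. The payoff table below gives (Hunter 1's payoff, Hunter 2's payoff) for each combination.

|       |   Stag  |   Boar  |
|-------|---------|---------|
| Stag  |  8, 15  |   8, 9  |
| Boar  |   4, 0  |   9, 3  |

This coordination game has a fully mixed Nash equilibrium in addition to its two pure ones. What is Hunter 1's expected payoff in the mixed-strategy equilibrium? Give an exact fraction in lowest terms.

8

Hunter 2 mixes with probability q on Stag, chosen so Hunter 1 is indifferent: 8q + 8(1−q) = 4q + 9(1−q) gives q = 1/5.
Hunter 1's expected payoff (from either row, since indifferent) is 8·1/5 + 8·4/5 = 8.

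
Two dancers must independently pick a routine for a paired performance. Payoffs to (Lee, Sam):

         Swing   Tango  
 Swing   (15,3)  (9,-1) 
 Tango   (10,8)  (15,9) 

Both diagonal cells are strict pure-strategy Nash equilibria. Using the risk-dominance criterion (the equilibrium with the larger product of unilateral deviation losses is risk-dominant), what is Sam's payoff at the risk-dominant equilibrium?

At both Swing: Lee loses 15 − 10 = 5 by deviating; Sam loses 3 − (-1) = 4. Product = 5·4 = 20.
At both Tango: Lee loses 15 − 9 = 6 by deviating; Sam loses 9 − 8 = 1. Product = 6·1 = 6.
20 > 6, so both Swing is risk-dominant. Sam's payoff there is 3.

3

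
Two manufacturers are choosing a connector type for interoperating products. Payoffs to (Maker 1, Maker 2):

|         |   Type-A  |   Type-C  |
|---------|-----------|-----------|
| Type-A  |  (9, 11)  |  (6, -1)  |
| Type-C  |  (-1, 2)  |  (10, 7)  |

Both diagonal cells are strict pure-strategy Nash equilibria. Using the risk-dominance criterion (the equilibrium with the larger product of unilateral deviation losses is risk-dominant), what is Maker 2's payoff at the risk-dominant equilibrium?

At both Type-A: Maker 1 loses 9 − (-1) = 10 by deviating; Maker 2 loses 11 − (-1) = 12. Product = 10·12 = 120.
At both Type-C: Maker 1 loses 10 − 6 = 4 by deviating; Maker 2 loses 7 − 2 = 5. Product = 4·5 = 20.
120 > 20, so both Type-A is risk-dominant. Maker 2's payoff there is 11.

11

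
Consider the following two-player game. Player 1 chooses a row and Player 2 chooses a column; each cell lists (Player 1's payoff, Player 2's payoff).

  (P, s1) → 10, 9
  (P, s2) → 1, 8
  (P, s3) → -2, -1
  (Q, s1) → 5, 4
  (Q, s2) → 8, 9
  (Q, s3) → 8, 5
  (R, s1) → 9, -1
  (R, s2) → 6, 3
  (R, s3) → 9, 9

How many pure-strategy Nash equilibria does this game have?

3

(P, s1): Player 1 gets 10 (best alternative 9); Player 2 gets 9 (best alternative 8). Neither deviates — NE.
(Q, s2): Player 1 gets 8 (best alternative 6); Player 2 gets 9 (best alternative 5). Neither deviates — NE.
(R, s3): Player 1 gets 9 (best alternative 8); Player 2 gets 9 (best alternative 3). Neither deviates — NE.
(P, s3) is not a NE: Player 1 would switch to R (9 > -2).
No other cell survives both best-response checks, so there are 3 pure NE.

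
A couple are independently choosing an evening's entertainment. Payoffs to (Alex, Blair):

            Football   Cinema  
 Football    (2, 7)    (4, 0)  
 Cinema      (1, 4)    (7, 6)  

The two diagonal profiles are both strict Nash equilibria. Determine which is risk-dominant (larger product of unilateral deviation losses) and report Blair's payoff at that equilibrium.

At both Football: Alex loses 2 − 1 = 1 by deviating; Blair loses 7 − 0 = 7. Product = 1·7 = 7.
At both Cinema: Alex loses 7 − 4 = 3 by deviating; Blair loses 6 − 4 = 2. Product = 3·2 = 6.
7 > 6, so both Football is risk-dominant. Blair's payoff there is 7.

7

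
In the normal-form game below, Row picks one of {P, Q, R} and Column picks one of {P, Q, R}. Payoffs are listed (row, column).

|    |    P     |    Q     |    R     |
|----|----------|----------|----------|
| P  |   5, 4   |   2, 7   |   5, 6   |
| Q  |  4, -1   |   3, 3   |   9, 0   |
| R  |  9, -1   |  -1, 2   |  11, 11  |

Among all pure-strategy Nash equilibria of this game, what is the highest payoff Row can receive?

11

Both Q is a pure NE (Row: 3 ≥ 2; Column: 3 ≥ 0). Row gets 3.
Both R is a pure NE (Row: 11 ≥ 9; Column: 11 ≥ 2). Row gets 11.
Every other cell has a profitable deviation for at least one player. Highest of {3, 11} is 11.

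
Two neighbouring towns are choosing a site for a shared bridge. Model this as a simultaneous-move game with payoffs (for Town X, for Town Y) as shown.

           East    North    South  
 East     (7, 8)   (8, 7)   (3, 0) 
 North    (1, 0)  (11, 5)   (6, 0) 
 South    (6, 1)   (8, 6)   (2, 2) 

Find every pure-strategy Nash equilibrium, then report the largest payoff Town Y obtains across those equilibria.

8

Both East is a pure NE (Town X: 7 ≥ 6; Town Y: 8 ≥ 7). Town Y gets 8.
Both North is a pure NE (Town X: 11 ≥ 8; Town Y: 5 ≥ 0). Town Y gets 5.
Every other cell has a profitable deviation for at least one player. Highest of {8, 5} is 8.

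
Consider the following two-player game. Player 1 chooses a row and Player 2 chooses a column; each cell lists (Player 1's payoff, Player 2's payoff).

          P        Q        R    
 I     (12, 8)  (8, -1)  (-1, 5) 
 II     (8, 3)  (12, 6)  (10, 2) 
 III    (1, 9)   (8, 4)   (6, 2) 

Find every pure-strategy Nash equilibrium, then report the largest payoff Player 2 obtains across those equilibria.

8

(I, P) is a pure NE (Player 1: 12 ≥ 8; Player 2: 8 ≥ 5). Player 2 gets 8.
(II, Q) is a pure NE (Player 1: 12 ≥ 8; Player 2: 6 ≥ 3). Player 2 gets 6.
Every other cell has a profitable deviation for at least one player. Highest of {8, 6} is 8.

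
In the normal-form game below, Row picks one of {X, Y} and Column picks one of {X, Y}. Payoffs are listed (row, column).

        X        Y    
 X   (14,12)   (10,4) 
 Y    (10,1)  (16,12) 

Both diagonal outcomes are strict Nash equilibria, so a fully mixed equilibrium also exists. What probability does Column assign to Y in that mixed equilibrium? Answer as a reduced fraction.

Column's mix q on X must make Row indifferent between X and Y.
Row's payoff from X: 14q + 10(1−q). From Y: 10q + 16(1−q).
Set equal: 4q = 6(1−q) → q = 6/10 = 3/5.
Probability on Y is 1 − 3/5 = 2/5.

2/5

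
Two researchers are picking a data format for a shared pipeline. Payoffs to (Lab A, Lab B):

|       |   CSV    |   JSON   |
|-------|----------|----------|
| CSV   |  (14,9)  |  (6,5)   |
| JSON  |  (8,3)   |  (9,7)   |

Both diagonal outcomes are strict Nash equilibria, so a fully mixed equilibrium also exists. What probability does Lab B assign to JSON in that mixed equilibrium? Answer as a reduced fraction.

2/3

Lab B's mix q on CSV must make Lab A indifferent between CSV and JSON.
Lab A's payoff from CSV: 14q + 6(1−q). From JSON: 8q + 9(1−q).
Set equal: 6q = 3(1−q) → q = 3/9 = 1/3.
Probability on JSON is 1 − 1/3 = 2/3.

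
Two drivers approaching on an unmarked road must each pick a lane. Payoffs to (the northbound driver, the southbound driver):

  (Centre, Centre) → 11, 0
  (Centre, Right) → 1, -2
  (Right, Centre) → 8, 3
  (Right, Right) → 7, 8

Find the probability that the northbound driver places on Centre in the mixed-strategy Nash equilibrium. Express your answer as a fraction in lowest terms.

The northbound driver's mix p on Centre must make the southbound driver indifferent between Centre and Right.
The southbound driver's payoff from Centre: 0p + 3(1−p). From Right: (-2)p + 8(1−p).
Set equal: 2p = 5(1−p) → p = 5/7.

5/7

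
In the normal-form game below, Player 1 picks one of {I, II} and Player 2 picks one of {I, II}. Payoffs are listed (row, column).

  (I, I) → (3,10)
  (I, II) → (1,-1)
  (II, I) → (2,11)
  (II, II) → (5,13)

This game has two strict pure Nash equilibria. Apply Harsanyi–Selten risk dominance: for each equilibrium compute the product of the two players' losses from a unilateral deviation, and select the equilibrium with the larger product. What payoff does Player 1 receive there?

At both I: Player 1 loses 3 − 2 = 1 by deviating; Player 2 loses 10 − (-1) = 11. Product = 1·11 = 11.
At both II: Player 1 loses 5 − 1 = 4 by deviating; Player 2 loses 13 − 11 = 2. Product = 4·2 = 8.
11 > 8, so both I is risk-dominant. Player 1's payoff there is 3.

3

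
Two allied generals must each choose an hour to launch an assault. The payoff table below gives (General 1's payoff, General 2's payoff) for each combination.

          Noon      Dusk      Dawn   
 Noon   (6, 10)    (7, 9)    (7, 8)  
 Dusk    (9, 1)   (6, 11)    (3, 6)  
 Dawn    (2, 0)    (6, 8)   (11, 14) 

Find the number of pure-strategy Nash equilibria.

1

Both Dawn: General 1 gets 11 (best alternative 7); General 2 gets 14 (best alternative 8). Neither deviates — NE.
Both Noon is not a NE: General 1 would switch to Dusk (9 > 6).
No other cell survives both best-response checks, so there is 1 pure NE.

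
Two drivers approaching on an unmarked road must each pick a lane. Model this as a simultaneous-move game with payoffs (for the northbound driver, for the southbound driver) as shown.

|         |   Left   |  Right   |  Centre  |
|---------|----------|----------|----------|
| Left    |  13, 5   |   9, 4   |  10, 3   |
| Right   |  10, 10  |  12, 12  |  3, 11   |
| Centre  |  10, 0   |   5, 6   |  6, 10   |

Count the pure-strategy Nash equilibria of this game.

2

Both Left: the northbound driver gets 13 (best alternative 10); the southbound driver gets 5 (best alternative 4). Neither deviates — NE.
Both Right: the northbound driver gets 12 (best alternative 9); the southbound driver gets 12 (best alternative 11). Neither deviates — NE.
Both Centre is not a NE: the northbound driver would switch to Left (10 > 6).
No other cell survives both best-response checks, so there are 2 pure NE.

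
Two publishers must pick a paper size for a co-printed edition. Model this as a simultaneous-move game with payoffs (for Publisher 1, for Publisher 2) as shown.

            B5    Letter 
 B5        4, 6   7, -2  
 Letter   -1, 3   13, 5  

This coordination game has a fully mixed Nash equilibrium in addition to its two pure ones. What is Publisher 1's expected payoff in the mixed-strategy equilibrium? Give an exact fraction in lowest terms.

Publisher 2 mixes with probability q on B5, chosen so Publisher 1 is indifferent: 4q + 7(1−q) = (-1)q + 13(1−q) gives q = 6/11.
Publisher 1's expected payoff (from either row, since indifferent) is 4·6/11 + 7·5/11 = 59/11.

59/11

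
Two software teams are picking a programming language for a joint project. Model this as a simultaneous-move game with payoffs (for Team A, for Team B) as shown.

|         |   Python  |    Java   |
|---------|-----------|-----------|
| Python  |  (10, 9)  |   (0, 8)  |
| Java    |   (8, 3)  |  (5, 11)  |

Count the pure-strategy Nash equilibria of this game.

Both Python: Team A gets 10 (best alternative 8); Team B gets 9 (best alternative 8). Neither deviates — NE.
Both Java: Team A gets 5 (best alternative 0); Team B gets 11 (best alternative 3). Neither deviates — NE.
(Java, Python) is not a NE: Team A would switch to Python (10 > 8).
No other cell survives both best-response checks, so there are 2 pure NE.

2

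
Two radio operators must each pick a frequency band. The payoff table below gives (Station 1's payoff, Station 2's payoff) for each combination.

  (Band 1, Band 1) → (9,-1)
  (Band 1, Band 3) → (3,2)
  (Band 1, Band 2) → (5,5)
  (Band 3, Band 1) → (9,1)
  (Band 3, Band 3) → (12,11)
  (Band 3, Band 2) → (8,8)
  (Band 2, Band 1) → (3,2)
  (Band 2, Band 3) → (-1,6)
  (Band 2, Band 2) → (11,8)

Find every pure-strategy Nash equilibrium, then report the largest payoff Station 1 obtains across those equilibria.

Both Band 3 is a pure NE (Station 1: 12 ≥ 3; Station 2: 11 ≥ 8). Station 1 gets 12.
Both Band 2 is a pure NE (Station 1: 11 ≥ 8; Station 2: 8 ≥ 6). Station 1 gets 11.
Every other cell has a profitable deviation for at least one player. Highest of {12, 11} is 12.

12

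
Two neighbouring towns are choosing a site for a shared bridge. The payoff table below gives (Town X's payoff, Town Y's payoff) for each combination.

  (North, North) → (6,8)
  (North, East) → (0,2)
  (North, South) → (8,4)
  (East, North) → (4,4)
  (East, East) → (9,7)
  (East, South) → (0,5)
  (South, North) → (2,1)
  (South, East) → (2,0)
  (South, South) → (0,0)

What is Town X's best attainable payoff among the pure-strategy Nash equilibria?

Both North is a pure NE (Town X: 6 ≥ 4; Town Y: 8 ≥ 4). Town X gets 6.
Both East is a pure NE (Town X: 9 ≥ 2; Town Y: 7 ≥ 5). Town X gets 9.
Every other cell has a profitable deviation for at least one player. Highest of {6, 9} is 9.

9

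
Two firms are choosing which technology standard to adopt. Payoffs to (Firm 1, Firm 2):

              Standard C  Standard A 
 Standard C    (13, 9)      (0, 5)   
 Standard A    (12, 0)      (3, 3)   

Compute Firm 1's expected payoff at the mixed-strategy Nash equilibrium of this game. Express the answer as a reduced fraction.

Firm 2 mixes with probability q on Standard C, chosen so Firm 1 is indifferent: 13q + 0(1−q) = 12q + 3(1−q) gives q = 3/4.
Firm 1's expected payoff (from either row, since indifferent) is 13·3/4 + 0·1/4 = 39/4.

39/4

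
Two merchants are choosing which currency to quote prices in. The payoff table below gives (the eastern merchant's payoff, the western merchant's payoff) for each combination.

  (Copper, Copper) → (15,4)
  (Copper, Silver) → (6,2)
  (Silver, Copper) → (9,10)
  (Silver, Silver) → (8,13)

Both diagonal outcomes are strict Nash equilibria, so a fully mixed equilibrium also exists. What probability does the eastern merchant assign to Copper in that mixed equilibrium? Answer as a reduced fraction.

The eastern merchant's mix p on Copper must make the western merchant indifferent between Copper and Silver.
The western merchant's payoff from Copper: 4p + 10(1−p). From Silver: 2p + 13(1−p).
Set equal: 2p = 3(1−p) → p = 3/5.

3/5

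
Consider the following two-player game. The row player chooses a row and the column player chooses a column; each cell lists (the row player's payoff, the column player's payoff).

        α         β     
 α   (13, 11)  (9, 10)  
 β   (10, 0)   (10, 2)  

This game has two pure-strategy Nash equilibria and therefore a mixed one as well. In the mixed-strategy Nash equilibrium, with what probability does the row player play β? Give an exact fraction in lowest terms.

The row player's mix p on α must make the column player indifferent between α and β.
The column player's payoff from α: 11p + 0(1−p). From β: 10p + 2(1−p).
Set equal: 1p = 2(1−p) → p = 2/3.
Probability on β is 1 − 2/3 = 1/3.

1/3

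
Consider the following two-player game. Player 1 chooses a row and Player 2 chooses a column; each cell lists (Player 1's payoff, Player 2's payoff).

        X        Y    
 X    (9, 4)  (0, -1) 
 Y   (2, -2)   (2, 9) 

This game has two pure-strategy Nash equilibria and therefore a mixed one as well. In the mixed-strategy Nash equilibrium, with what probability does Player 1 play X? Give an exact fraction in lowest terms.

11/16

Player 1's mix p on X must make Player 2 indifferent between X and Y.
Player 2's payoff from X: 4p + (-2)(1−p). From Y: (-1)p + 9(1−p).
Set equal: 5p = 11(1−p) → p = 11/16.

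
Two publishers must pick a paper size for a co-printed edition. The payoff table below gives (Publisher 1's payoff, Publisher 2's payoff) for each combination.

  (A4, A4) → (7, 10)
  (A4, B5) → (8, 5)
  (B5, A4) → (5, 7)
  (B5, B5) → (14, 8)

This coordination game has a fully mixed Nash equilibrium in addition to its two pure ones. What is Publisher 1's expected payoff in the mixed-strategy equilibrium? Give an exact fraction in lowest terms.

29/4

Publisher 2 mixes with probability q on A4, chosen so Publisher 1 is indifferent: 7q + 8(1−q) = 5q + 14(1−q) gives q = 3/4.
Publisher 1's expected payoff (from either row, since indifferent) is 7·3/4 + 8·1/4 = 29/4.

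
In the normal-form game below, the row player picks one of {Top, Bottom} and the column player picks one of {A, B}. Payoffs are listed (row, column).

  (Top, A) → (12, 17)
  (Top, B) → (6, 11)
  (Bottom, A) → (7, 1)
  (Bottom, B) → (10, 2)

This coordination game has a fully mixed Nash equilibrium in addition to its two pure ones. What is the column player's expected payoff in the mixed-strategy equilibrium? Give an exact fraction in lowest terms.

The row player mixes with probability p on Top, chosen so the column player is indifferent: 17p + 1(1−p) = 11p + 2(1−p) gives p = 1/7.
The column player's expected payoff is 17·1/7 + 1·6/7 = 23/7.

23/7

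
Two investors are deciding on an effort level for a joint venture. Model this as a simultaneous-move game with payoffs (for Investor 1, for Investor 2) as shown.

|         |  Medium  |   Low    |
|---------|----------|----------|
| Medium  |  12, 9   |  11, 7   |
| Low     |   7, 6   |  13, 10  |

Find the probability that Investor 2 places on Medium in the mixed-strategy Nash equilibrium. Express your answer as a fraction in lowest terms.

2/7

Investor 2's mix q on Medium must make Investor 1 indifferent between Medium and Low.
Investor 1's payoff from Medium: 12q + 11(1−q). From Low: 7q + 13(1−q).
Set equal: 5q = 2(1−q) → q = 2/7.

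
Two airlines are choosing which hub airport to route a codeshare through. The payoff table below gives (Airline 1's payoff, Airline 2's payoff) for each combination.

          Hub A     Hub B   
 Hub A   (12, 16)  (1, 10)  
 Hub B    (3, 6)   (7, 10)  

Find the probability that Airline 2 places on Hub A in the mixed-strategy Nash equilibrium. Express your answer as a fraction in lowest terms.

Airline 2's mix q on Hub A must make Airline 1 indifferent between Hub A and Hub B.
Airline 1's payoff from Hub A: 12q + 1(1−q). From Hub B: 3q + 7(1−q).
Set equal: 9q = 6(1−q) → q = 6/15 = 2/5.

2/5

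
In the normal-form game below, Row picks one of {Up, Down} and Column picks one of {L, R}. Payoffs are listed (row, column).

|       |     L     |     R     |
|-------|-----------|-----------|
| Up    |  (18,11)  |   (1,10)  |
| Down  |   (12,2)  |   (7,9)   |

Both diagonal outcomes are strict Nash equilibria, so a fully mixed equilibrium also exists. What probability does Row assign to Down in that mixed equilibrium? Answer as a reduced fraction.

Row's mix p on Up must make Column indifferent between L and R.
Column's payoff from L: 11p + 2(1−p). From R: 10p + 9(1−p).
Set equal: 1p = 7(1−p) → p = 7/8.
Probability on Down is 1 − 7/8 = 1/8.

1/8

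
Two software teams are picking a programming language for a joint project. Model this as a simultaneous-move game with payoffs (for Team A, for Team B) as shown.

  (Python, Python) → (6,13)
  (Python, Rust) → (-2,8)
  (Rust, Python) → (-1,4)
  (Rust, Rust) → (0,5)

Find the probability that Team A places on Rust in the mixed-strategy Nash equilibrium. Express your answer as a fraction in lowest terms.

Team A's mix p on Python must make Team B indifferent between Python and Rust.
Team B's payoff from Python: 13p + 4(1−p). From Rust: 8p + 5(1−p).
Set equal: 5p = 1(1−p) → p = 1/6.
Probability on Rust is 1 − 1/6 = 5/6.

5/6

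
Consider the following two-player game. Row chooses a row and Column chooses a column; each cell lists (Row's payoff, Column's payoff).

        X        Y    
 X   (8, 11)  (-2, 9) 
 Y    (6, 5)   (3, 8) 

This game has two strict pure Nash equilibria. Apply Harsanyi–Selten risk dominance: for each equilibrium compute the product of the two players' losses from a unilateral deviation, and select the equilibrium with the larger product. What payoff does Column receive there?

At both X: Row loses 8 − 6 = 2 by deviating; Column loses 11 − 9 = 2. Product = 2·2 = 4.
At both Y: Row loses 3 − (-2) = 5 by deviating; Column loses 8 − 5 = 3. Product = 5·3 = 15.
15 > 4, so both Y is risk-dominant. Column's payoff there is 8.

8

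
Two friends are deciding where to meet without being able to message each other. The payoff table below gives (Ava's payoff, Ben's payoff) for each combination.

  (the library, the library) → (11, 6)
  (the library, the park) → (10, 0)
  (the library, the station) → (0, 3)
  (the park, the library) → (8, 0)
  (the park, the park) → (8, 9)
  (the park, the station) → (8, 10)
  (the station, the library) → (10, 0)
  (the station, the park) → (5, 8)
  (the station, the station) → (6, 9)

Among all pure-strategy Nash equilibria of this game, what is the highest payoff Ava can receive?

11

Both the library is a pure NE (Ava: 11 ≥ 10; Ben: 6 ≥ 3). Ava gets 11.
(the park, the station) is a pure NE (Ava: 8 ≥ 6; Ben: 10 ≥ 9). Ava gets 8.
Every other cell has a profitable deviation for at least one player. Highest of {11, 8} is 11.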